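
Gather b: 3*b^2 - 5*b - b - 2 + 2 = 3*b^2 - 6*b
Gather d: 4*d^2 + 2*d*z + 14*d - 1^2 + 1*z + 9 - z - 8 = 4*d^2 + d*(2*z + 14)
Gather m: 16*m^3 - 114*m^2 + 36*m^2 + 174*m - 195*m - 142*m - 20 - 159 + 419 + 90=16*m^3 - 78*m^2 - 163*m + 330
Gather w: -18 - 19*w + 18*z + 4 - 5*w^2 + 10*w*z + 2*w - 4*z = -5*w^2 + w*(10*z - 17) + 14*z - 14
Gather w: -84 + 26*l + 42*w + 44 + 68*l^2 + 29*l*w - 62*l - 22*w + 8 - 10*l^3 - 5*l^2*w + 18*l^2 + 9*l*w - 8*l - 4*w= -10*l^3 + 86*l^2 - 44*l + w*(-5*l^2 + 38*l + 16) - 32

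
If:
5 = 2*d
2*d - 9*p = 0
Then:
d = 5/2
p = 5/9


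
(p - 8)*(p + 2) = p^2 - 6*p - 16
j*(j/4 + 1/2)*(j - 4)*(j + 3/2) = j^4/4 - j^3/8 - 11*j^2/4 - 3*j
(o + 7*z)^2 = o^2 + 14*o*z + 49*z^2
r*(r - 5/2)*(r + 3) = r^3 + r^2/2 - 15*r/2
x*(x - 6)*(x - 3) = x^3 - 9*x^2 + 18*x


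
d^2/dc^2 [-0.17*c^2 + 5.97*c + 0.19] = -0.340000000000000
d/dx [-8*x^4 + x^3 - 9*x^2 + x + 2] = -32*x^3 + 3*x^2 - 18*x + 1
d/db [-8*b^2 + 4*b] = 4 - 16*b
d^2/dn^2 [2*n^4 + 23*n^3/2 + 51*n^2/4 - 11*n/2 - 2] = 24*n^2 + 69*n + 51/2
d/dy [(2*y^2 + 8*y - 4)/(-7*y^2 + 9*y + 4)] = 2*(37*y^2 - 20*y + 34)/(49*y^4 - 126*y^3 + 25*y^2 + 72*y + 16)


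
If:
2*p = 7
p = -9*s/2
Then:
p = 7/2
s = -7/9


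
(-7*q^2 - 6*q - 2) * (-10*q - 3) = 70*q^3 + 81*q^2 + 38*q + 6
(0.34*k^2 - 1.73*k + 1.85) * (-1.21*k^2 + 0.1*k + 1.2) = -0.4114*k^4 + 2.1273*k^3 - 2.0035*k^2 - 1.891*k + 2.22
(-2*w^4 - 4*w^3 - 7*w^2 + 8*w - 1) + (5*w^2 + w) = -2*w^4 - 4*w^3 - 2*w^2 + 9*w - 1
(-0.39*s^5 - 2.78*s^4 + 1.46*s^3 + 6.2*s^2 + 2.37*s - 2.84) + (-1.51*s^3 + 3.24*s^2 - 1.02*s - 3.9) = -0.39*s^5 - 2.78*s^4 - 0.05*s^3 + 9.44*s^2 + 1.35*s - 6.74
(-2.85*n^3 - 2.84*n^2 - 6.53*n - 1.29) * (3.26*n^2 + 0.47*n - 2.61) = -9.291*n^5 - 10.5979*n^4 - 15.1841*n^3 + 0.137899999999999*n^2 + 16.437*n + 3.3669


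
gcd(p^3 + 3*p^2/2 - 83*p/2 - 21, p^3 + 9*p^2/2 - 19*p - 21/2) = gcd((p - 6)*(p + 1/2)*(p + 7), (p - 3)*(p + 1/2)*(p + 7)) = p^2 + 15*p/2 + 7/2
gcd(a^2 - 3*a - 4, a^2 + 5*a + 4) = a + 1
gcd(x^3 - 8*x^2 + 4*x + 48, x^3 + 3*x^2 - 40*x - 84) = x^2 - 4*x - 12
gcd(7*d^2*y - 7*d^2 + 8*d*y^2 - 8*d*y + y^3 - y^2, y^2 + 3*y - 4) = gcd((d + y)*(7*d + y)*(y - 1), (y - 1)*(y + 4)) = y - 1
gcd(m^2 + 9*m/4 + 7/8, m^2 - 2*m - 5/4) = m + 1/2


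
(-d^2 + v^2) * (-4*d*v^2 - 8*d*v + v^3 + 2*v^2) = 4*d^3*v^2 + 8*d^3*v - d^2*v^3 - 2*d^2*v^2 - 4*d*v^4 - 8*d*v^3 + v^5 + 2*v^4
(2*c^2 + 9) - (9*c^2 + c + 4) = -7*c^2 - c + 5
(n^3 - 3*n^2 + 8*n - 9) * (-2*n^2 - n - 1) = -2*n^5 + 5*n^4 - 14*n^3 + 13*n^2 + n + 9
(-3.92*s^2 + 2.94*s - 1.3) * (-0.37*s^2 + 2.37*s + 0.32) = 1.4504*s^4 - 10.3782*s^3 + 6.1944*s^2 - 2.1402*s - 0.416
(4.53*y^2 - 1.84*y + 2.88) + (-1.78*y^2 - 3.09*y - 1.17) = 2.75*y^2 - 4.93*y + 1.71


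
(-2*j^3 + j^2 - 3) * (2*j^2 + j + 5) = -4*j^5 - 9*j^3 - j^2 - 3*j - 15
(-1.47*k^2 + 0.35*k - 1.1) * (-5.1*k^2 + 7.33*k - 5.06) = 7.497*k^4 - 12.5601*k^3 + 15.6137*k^2 - 9.834*k + 5.566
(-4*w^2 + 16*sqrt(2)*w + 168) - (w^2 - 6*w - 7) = -5*w^2 + 6*w + 16*sqrt(2)*w + 175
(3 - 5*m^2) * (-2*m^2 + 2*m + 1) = 10*m^4 - 10*m^3 - 11*m^2 + 6*m + 3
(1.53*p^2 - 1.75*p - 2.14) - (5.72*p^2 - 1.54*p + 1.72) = -4.19*p^2 - 0.21*p - 3.86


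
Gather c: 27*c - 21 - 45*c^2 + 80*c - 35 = -45*c^2 + 107*c - 56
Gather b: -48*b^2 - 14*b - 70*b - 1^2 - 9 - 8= -48*b^2 - 84*b - 18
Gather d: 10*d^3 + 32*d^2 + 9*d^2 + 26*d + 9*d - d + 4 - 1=10*d^3 + 41*d^2 + 34*d + 3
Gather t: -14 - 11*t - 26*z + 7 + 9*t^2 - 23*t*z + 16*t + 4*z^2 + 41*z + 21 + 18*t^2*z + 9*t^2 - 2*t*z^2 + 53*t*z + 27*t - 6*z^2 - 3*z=t^2*(18*z + 18) + t*(-2*z^2 + 30*z + 32) - 2*z^2 + 12*z + 14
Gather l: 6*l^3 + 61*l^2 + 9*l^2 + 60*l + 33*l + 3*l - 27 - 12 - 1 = 6*l^3 + 70*l^2 + 96*l - 40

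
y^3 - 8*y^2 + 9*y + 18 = (y - 6)*(y - 3)*(y + 1)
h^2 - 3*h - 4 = (h - 4)*(h + 1)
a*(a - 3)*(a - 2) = a^3 - 5*a^2 + 6*a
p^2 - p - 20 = (p - 5)*(p + 4)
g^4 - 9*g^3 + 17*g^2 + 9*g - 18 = (g - 6)*(g - 3)*(g - 1)*(g + 1)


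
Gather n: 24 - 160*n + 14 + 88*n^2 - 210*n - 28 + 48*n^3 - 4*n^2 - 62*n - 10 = 48*n^3 + 84*n^2 - 432*n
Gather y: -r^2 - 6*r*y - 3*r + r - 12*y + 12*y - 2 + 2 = -r^2 - 6*r*y - 2*r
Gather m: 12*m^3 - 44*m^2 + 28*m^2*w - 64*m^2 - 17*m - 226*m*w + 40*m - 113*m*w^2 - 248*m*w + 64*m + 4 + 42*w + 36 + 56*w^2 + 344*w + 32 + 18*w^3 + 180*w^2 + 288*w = 12*m^3 + m^2*(28*w - 108) + m*(-113*w^2 - 474*w + 87) + 18*w^3 + 236*w^2 + 674*w + 72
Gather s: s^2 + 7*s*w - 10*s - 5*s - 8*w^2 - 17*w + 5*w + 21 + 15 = s^2 + s*(7*w - 15) - 8*w^2 - 12*w + 36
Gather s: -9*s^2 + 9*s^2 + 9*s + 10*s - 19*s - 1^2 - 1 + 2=0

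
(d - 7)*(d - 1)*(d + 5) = d^3 - 3*d^2 - 33*d + 35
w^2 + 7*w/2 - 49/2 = (w - 7/2)*(w + 7)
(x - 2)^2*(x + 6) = x^3 + 2*x^2 - 20*x + 24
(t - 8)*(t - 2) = t^2 - 10*t + 16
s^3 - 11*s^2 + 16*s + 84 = (s - 7)*(s - 6)*(s + 2)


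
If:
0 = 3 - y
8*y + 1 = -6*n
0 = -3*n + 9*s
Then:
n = -25/6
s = -25/18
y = 3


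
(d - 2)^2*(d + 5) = d^3 + d^2 - 16*d + 20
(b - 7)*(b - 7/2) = b^2 - 21*b/2 + 49/2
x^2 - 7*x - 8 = (x - 8)*(x + 1)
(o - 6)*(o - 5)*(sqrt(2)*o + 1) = sqrt(2)*o^3 - 11*sqrt(2)*o^2 + o^2 - 11*o + 30*sqrt(2)*o + 30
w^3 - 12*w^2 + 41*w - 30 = (w - 6)*(w - 5)*(w - 1)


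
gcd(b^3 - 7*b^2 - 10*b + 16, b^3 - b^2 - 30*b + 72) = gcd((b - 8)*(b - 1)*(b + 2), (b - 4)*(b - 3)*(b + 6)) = 1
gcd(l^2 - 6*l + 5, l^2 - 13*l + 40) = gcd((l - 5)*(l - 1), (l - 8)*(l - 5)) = l - 5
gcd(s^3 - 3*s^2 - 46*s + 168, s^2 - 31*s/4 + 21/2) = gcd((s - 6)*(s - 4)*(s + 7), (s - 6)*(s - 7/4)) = s - 6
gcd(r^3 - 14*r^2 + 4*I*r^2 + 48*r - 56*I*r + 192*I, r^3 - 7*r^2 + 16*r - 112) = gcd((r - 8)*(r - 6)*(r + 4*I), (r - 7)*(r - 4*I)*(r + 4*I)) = r + 4*I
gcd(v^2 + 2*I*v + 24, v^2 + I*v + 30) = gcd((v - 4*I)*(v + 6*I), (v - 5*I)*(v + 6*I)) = v + 6*I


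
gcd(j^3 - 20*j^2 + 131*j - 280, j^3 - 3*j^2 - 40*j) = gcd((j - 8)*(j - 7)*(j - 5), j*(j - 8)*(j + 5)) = j - 8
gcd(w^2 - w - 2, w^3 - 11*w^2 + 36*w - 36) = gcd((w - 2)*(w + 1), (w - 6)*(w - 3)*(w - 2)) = w - 2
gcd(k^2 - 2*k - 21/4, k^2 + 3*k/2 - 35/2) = k - 7/2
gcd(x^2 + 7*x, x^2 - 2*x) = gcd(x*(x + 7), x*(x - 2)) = x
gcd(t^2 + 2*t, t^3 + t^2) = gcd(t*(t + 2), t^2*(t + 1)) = t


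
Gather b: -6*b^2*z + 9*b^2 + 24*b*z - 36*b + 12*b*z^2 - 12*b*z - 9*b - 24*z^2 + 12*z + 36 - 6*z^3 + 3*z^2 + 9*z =b^2*(9 - 6*z) + b*(12*z^2 + 12*z - 45) - 6*z^3 - 21*z^2 + 21*z + 36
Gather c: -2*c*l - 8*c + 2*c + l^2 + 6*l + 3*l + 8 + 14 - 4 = c*(-2*l - 6) + l^2 + 9*l + 18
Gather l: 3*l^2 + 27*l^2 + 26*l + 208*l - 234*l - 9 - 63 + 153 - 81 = 30*l^2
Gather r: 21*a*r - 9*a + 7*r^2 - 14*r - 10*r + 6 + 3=-9*a + 7*r^2 + r*(21*a - 24) + 9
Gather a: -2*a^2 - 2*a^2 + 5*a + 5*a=-4*a^2 + 10*a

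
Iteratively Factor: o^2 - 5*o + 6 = (o - 3)*(o - 2)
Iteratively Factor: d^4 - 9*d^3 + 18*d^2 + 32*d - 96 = (d - 4)*(d^3 - 5*d^2 - 2*d + 24) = (d - 4)*(d - 3)*(d^2 - 2*d - 8) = (d - 4)^2*(d - 3)*(d + 2)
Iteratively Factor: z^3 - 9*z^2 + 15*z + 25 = (z + 1)*(z^2 - 10*z + 25) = (z - 5)*(z + 1)*(z - 5)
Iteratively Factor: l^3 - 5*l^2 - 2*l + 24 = (l - 3)*(l^2 - 2*l - 8) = (l - 4)*(l - 3)*(l + 2)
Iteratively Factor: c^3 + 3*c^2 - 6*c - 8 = (c + 4)*(c^2 - c - 2) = (c + 1)*(c + 4)*(c - 2)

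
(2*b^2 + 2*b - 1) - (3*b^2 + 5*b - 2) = -b^2 - 3*b + 1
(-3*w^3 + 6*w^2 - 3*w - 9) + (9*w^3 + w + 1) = 6*w^3 + 6*w^2 - 2*w - 8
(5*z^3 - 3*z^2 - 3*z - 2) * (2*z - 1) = 10*z^4 - 11*z^3 - 3*z^2 - z + 2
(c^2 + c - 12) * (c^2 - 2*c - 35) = c^4 - c^3 - 49*c^2 - 11*c + 420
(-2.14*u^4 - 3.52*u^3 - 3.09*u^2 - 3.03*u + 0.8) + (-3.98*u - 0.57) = -2.14*u^4 - 3.52*u^3 - 3.09*u^2 - 7.01*u + 0.23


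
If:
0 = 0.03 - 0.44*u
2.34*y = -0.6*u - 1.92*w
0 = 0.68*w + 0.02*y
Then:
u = 0.07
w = 0.00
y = -0.02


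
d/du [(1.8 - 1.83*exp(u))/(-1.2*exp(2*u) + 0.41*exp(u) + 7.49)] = (-2.196*exp(2*u) + 4.32*exp(u) - 14.4447)*exp(u)/(1.44*exp(4*u) - 0.984*exp(3*u) - 17.8079*exp(2*u) + 6.1418*exp(u) + 56.1001)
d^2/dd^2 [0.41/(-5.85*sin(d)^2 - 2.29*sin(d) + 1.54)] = (56.1249*sin(d)^4 + 16.477695*sin(d)^3 - 67.262509*sin(d)^2 - 31.509484*sin(d) - 11.687542)/(5.85*sin(d)^2 + 2.29*sin(d) - 1.54)^3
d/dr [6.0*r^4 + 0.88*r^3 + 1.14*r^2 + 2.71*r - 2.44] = 24.0*r^3 + 2.64*r^2 + 2.28*r + 2.71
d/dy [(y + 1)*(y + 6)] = 2*y + 7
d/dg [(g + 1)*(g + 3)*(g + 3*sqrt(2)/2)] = 3*g^2 + 3*sqrt(2)*g + 8*g + 3 + 6*sqrt(2)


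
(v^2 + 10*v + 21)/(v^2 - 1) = (v^2 + 10*v + 21)/(v^2 - 1)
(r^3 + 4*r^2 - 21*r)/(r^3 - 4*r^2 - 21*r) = (-r^2 - 4*r + 21)/(-r^2 + 4*r + 21)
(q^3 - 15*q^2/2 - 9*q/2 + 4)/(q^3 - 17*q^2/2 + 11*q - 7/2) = (q^2 - 7*q - 8)/(q^2 - 8*q + 7)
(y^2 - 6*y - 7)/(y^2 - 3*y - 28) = (y + 1)/(y + 4)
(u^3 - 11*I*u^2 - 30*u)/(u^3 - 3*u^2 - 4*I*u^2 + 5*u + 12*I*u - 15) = u*(u - 6*I)/(u^2 + u*(-3 + I) - 3*I)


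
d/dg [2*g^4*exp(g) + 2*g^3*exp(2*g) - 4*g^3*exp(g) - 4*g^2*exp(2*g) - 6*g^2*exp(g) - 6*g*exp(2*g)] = 2*(g^4 + 2*g^3*exp(g) + 2*g^3 - g^2*exp(g) - 9*g^2 - 10*g*exp(g) - 6*g - 3*exp(g))*exp(g)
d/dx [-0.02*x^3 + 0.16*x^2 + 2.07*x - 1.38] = -0.06*x^2 + 0.32*x + 2.07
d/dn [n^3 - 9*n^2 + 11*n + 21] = 3*n^2 - 18*n + 11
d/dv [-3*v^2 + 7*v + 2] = 7 - 6*v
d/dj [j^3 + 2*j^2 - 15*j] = 3*j^2 + 4*j - 15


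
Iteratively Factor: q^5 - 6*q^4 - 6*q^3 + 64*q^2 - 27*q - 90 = (q + 3)*(q^4 - 9*q^3 + 21*q^2 + q - 30) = (q - 5)*(q + 3)*(q^3 - 4*q^2 + q + 6) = (q - 5)*(q - 2)*(q + 3)*(q^2 - 2*q - 3) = (q - 5)*(q - 2)*(q + 1)*(q + 3)*(q - 3)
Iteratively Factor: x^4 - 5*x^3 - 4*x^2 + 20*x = (x - 5)*(x^3 - 4*x) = x*(x - 5)*(x^2 - 4) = x*(x - 5)*(x + 2)*(x - 2)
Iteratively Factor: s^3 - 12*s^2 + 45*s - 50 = (s - 2)*(s^2 - 10*s + 25) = (s - 5)*(s - 2)*(s - 5)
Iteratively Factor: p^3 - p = (p + 1)*(p^2 - p) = p*(p + 1)*(p - 1)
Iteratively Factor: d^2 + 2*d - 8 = (d + 4)*(d - 2)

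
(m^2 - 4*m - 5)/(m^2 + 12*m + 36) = (m^2 - 4*m - 5)/(m^2 + 12*m + 36)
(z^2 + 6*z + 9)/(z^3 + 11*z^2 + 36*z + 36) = (z + 3)/(z^2 + 8*z + 12)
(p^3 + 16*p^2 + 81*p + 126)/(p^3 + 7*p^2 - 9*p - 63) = (p + 6)/(p - 3)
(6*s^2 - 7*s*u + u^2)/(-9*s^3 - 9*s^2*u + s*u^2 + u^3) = (-6*s^2 + 7*s*u - u^2)/(9*s^3 + 9*s^2*u - s*u^2 - u^3)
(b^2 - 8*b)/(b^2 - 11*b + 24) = b/(b - 3)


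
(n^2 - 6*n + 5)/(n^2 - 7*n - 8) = (-n^2 + 6*n - 5)/(-n^2 + 7*n + 8)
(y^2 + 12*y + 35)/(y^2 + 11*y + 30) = (y + 7)/(y + 6)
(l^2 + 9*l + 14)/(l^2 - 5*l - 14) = (l + 7)/(l - 7)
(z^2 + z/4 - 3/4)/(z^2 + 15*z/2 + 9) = (4*z^2 + z - 3)/(2*(2*z^2 + 15*z + 18))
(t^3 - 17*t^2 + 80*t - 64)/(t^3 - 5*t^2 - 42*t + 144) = (t^2 - 9*t + 8)/(t^2 + 3*t - 18)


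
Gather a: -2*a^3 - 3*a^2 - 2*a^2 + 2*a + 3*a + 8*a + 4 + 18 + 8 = -2*a^3 - 5*a^2 + 13*a + 30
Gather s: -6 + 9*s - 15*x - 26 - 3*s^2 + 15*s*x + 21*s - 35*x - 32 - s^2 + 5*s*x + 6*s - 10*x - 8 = -4*s^2 + s*(20*x + 36) - 60*x - 72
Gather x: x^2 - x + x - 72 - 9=x^2 - 81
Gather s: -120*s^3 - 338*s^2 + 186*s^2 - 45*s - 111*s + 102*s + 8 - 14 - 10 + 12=-120*s^3 - 152*s^2 - 54*s - 4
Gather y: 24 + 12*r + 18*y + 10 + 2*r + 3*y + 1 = 14*r + 21*y + 35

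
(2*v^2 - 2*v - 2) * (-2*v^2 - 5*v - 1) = -4*v^4 - 6*v^3 + 12*v^2 + 12*v + 2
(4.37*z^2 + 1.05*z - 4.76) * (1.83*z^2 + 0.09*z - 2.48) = 7.9971*z^4 + 2.3148*z^3 - 19.4539*z^2 - 3.0324*z + 11.8048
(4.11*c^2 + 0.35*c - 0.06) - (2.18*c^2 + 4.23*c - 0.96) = 1.93*c^2 - 3.88*c + 0.9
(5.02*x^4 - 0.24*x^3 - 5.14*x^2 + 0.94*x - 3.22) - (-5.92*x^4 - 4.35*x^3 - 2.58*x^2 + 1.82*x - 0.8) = 10.94*x^4 + 4.11*x^3 - 2.56*x^2 - 0.88*x - 2.42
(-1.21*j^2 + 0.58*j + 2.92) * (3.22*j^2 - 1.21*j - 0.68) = -3.8962*j^4 + 3.3317*j^3 + 9.5234*j^2 - 3.9276*j - 1.9856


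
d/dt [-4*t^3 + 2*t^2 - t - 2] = -12*t^2 + 4*t - 1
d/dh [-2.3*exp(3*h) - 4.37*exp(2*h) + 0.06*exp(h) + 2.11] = (-6.9*exp(2*h) - 8.74*exp(h) + 0.06)*exp(h)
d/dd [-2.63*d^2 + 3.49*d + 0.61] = 3.49 - 5.26*d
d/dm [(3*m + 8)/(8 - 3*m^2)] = 3*(3*m^2 + 16*m + 8)/(9*m^4 - 48*m^2 + 64)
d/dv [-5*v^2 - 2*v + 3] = -10*v - 2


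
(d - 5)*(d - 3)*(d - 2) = d^3 - 10*d^2 + 31*d - 30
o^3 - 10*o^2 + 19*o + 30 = (o - 6)*(o - 5)*(o + 1)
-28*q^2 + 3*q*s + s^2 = (-4*q + s)*(7*q + s)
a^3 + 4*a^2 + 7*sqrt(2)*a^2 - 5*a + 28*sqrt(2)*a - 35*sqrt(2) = (a - 1)*(a + 5)*(a + 7*sqrt(2))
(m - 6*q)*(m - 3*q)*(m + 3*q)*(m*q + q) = m^4*q - 6*m^3*q^2 + m^3*q - 9*m^2*q^3 - 6*m^2*q^2 + 54*m*q^4 - 9*m*q^3 + 54*q^4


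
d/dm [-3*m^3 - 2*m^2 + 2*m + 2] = -9*m^2 - 4*m + 2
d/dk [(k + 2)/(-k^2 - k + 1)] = (-k^2 - k + (k + 2)*(2*k + 1) + 1)/(k^2 + k - 1)^2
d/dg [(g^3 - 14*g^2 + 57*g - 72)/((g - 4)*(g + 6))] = (g^4 + 4*g^3 - 157*g^2 + 816*g - 1224)/(g^4 + 4*g^3 - 44*g^2 - 96*g + 576)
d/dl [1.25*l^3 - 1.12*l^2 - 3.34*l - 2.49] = 3.75*l^2 - 2.24*l - 3.34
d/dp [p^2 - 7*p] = 2*p - 7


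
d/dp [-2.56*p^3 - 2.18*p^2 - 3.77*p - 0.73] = -7.68*p^2 - 4.36*p - 3.77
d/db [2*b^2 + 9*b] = 4*b + 9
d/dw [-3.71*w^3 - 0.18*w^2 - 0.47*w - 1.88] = -11.13*w^2 - 0.36*w - 0.47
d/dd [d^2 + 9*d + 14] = 2*d + 9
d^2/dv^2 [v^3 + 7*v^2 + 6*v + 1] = 6*v + 14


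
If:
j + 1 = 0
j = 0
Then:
No Solution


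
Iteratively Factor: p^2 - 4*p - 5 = (p - 5)*(p + 1)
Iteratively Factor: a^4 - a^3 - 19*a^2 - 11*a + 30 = (a - 1)*(a^3 - 19*a - 30) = (a - 1)*(a + 2)*(a^2 - 2*a - 15) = (a - 5)*(a - 1)*(a + 2)*(a + 3)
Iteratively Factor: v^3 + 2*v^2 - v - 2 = (v - 1)*(v^2 + 3*v + 2) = (v - 1)*(v + 1)*(v + 2)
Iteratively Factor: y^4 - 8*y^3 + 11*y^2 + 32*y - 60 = (y - 3)*(y^3 - 5*y^2 - 4*y + 20) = (y - 3)*(y - 2)*(y^2 - 3*y - 10) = (y - 3)*(y - 2)*(y + 2)*(y - 5)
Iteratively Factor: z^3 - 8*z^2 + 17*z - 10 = (z - 1)*(z^2 - 7*z + 10) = (z - 2)*(z - 1)*(z - 5)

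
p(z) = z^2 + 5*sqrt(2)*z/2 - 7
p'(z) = 2*z + 5*sqrt(2)/2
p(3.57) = 18.37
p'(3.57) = 10.68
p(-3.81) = -5.95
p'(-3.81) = -4.08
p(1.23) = -1.14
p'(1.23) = 6.00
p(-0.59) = -8.74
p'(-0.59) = 2.36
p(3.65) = 19.23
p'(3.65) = 10.84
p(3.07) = 13.28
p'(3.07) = 9.68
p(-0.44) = -8.36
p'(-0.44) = 2.66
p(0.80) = -3.53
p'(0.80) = 5.14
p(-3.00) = -8.61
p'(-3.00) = -2.46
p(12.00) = 179.43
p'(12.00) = 27.54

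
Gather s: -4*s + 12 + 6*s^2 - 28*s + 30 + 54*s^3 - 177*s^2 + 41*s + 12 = 54*s^3 - 171*s^2 + 9*s + 54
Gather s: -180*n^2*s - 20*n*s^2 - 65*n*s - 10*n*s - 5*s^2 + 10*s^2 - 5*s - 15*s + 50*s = s^2*(5 - 20*n) + s*(-180*n^2 - 75*n + 30)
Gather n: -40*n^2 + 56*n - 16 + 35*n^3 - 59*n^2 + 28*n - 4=35*n^3 - 99*n^2 + 84*n - 20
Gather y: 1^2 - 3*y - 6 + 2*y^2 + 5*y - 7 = 2*y^2 + 2*y - 12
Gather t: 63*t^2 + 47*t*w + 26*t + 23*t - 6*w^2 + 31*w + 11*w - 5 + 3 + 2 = 63*t^2 + t*(47*w + 49) - 6*w^2 + 42*w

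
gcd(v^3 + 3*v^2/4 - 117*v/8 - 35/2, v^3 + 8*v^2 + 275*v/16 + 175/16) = v + 5/4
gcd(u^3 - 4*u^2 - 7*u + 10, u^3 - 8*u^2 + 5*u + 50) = u^2 - 3*u - 10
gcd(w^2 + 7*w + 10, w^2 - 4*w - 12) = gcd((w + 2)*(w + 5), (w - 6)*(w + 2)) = w + 2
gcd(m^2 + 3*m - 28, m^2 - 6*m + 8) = m - 4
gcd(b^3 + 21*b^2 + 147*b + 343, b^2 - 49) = b + 7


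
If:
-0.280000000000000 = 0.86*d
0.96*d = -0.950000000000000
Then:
No Solution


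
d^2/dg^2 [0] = 0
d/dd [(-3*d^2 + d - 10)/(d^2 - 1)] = (-d^2 + 26*d - 1)/(d^4 - 2*d^2 + 1)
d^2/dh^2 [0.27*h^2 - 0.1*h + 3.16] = 0.540000000000000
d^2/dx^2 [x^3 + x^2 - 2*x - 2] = 6*x + 2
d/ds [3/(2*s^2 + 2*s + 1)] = 6*(-2*s - 1)/(2*s^2 + 2*s + 1)^2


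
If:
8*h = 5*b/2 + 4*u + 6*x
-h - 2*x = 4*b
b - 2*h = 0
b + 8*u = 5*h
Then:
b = 0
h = 0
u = 0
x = 0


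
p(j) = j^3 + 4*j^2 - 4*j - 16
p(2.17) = 4.37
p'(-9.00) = 167.00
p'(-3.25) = 1.69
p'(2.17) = 27.49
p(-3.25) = 4.92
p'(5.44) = 128.30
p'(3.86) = 71.58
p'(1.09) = 8.28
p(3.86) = 85.67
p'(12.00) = 524.00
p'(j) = 3*j^2 + 8*j - 4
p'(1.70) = 18.27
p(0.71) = -16.47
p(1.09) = -14.31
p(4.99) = 187.89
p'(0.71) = 3.19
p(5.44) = 241.60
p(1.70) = -6.33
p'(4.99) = 110.62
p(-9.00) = -385.00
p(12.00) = 2240.00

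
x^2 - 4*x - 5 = (x - 5)*(x + 1)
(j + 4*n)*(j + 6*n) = j^2 + 10*j*n + 24*n^2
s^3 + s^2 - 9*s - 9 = (s - 3)*(s + 1)*(s + 3)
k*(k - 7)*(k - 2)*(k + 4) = k^4 - 5*k^3 - 22*k^2 + 56*k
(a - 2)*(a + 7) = a^2 + 5*a - 14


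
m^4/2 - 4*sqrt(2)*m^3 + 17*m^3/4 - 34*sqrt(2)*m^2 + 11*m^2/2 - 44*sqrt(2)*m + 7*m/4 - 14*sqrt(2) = (m/2 + 1/2)*(m + 1/2)*(m + 7)*(m - 8*sqrt(2))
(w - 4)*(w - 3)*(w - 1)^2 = w^4 - 9*w^3 + 27*w^2 - 31*w + 12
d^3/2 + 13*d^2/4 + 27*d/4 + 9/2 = (d/2 + 1)*(d + 3/2)*(d + 3)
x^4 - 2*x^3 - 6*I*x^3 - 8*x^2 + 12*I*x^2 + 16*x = x*(x - 2)*(x - 4*I)*(x - 2*I)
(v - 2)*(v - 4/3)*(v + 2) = v^3 - 4*v^2/3 - 4*v + 16/3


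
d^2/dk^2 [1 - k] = 0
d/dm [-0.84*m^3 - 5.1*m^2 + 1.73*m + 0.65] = -2.52*m^2 - 10.2*m + 1.73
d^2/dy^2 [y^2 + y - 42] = 2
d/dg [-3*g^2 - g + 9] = -6*g - 1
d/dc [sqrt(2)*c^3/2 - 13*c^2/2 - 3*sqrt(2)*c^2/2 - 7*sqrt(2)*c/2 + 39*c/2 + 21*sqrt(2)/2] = 3*sqrt(2)*c^2/2 - 13*c - 3*sqrt(2)*c - 7*sqrt(2)/2 + 39/2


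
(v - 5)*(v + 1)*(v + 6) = v^3 + 2*v^2 - 29*v - 30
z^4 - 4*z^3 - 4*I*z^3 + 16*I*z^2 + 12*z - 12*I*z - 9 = (z - 3)*(z - 1)*(z - 3*I)*(z - I)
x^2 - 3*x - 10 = (x - 5)*(x + 2)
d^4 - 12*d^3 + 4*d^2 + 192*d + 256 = (d - 8)^2*(d + 2)^2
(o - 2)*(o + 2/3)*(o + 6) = o^3 + 14*o^2/3 - 28*o/3 - 8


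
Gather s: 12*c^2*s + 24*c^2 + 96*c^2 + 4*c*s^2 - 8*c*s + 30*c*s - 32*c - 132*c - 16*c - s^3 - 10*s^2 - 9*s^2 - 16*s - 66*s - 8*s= 120*c^2 - 180*c - s^3 + s^2*(4*c - 19) + s*(12*c^2 + 22*c - 90)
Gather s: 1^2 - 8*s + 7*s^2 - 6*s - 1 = 7*s^2 - 14*s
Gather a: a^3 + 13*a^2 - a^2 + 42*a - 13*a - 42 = a^3 + 12*a^2 + 29*a - 42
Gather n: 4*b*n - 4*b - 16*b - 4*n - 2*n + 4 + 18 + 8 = -20*b + n*(4*b - 6) + 30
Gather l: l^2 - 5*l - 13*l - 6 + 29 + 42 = l^2 - 18*l + 65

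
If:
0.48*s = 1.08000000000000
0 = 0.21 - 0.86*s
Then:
No Solution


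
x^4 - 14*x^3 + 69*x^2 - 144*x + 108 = (x - 6)*(x - 3)^2*(x - 2)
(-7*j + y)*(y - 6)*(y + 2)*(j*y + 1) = -7*j^2*y^3 + 28*j^2*y^2 + 84*j^2*y + j*y^4 - 4*j*y^3 - 19*j*y^2 + 28*j*y + 84*j + y^3 - 4*y^2 - 12*y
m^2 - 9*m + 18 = (m - 6)*(m - 3)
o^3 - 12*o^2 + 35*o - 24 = (o - 8)*(o - 3)*(o - 1)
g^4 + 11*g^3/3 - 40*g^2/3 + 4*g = g*(g - 2)*(g - 1/3)*(g + 6)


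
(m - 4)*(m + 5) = m^2 + m - 20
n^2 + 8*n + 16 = (n + 4)^2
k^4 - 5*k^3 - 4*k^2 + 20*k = k*(k - 5)*(k - 2)*(k + 2)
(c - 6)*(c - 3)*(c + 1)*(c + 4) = c^4 - 4*c^3 - 23*c^2 + 54*c + 72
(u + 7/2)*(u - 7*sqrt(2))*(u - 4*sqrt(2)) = u^3 - 11*sqrt(2)*u^2 + 7*u^2/2 - 77*sqrt(2)*u/2 + 56*u + 196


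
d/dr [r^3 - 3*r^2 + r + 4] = 3*r^2 - 6*r + 1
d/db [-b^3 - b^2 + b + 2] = -3*b^2 - 2*b + 1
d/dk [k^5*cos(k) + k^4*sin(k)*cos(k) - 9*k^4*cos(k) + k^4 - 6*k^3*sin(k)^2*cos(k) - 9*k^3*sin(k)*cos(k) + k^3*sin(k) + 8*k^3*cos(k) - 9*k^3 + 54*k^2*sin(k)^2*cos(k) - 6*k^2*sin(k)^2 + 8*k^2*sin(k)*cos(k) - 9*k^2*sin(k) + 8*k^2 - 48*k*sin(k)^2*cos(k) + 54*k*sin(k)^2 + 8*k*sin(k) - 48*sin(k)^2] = -k^5*sin(k) + 9*k^4*sin(k) + 5*k^4*cos(k) + k^4*cos(2*k) - 13*k^3*sin(k)/2 + 2*k^3*sin(2*k) - 9*k^3*sin(3*k)/2 - 35*k^3*cos(k) - 9*k^3*cos(2*k) + 4*k^3 - 21*k^2*sin(k)/2 - 39*k^2*sin(2*k)/2 + 81*k^2*sin(3*k)/2 + 21*k^2*cos(k)/2 + 8*k^2*cos(2*k) + 9*k^2*cos(3*k)/2 - 27*k^2 - 6*k*sin(k) + 62*k*sin(2*k) - 36*k*sin(3*k) + 35*k*cos(k) + 6*k*cos(2*k) - 27*k*cos(3*k) + 10*k + 8*sin(k) - 48*sin(2*k) - 12*cos(k) - 27*cos(2*k) + 12*cos(3*k) + 27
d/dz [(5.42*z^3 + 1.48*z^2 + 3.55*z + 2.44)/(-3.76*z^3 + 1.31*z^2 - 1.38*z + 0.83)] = (7.105427357601e-15*z^5 + 12.665*z^4 + 11.7368*z^3 + 34.3261*z^2 - 3.936*z + 6.3137)/(14.1376*z^6 - 9.8512*z^5 + 12.0937*z^4 - 9.8572*z^3 + 4.079*z^2 - 2.2908*z + 0.6889)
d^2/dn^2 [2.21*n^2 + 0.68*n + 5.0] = 4.42000000000000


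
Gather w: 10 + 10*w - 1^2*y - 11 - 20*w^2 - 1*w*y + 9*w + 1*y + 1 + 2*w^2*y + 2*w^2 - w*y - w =w^2*(2*y - 18) + w*(18 - 2*y)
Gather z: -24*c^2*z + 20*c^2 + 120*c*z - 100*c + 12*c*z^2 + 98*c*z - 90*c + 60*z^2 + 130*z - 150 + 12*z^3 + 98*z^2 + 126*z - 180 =20*c^2 - 190*c + 12*z^3 + z^2*(12*c + 158) + z*(-24*c^2 + 218*c + 256) - 330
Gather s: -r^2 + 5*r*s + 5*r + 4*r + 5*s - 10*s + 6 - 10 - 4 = -r^2 + 9*r + s*(5*r - 5) - 8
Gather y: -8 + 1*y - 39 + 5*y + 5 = 6*y - 42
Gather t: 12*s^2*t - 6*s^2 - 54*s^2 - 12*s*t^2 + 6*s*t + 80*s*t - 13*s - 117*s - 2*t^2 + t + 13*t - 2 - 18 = -60*s^2 - 130*s + t^2*(-12*s - 2) + t*(12*s^2 + 86*s + 14) - 20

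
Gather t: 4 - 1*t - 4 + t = 0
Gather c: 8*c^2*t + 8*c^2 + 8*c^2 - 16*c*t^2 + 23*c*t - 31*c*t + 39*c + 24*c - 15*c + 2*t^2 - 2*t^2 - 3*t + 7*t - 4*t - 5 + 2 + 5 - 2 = c^2*(8*t + 16) + c*(-16*t^2 - 8*t + 48)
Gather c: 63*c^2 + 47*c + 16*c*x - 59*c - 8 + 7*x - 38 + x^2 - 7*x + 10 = 63*c^2 + c*(16*x - 12) + x^2 - 36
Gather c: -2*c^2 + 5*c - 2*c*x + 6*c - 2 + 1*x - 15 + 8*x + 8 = -2*c^2 + c*(11 - 2*x) + 9*x - 9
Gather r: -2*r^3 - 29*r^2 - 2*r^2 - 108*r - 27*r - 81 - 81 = -2*r^3 - 31*r^2 - 135*r - 162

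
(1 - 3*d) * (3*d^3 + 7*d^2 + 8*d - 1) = -9*d^4 - 18*d^3 - 17*d^2 + 11*d - 1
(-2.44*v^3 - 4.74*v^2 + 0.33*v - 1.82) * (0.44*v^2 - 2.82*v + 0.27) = -1.0736*v^5 + 4.7952*v^4 + 12.8532*v^3 - 3.0112*v^2 + 5.2215*v - 0.4914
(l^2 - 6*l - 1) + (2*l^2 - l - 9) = 3*l^2 - 7*l - 10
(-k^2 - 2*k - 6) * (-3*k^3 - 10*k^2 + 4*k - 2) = 3*k^5 + 16*k^4 + 34*k^3 + 54*k^2 - 20*k + 12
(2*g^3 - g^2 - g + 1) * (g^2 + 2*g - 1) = 2*g^5 + 3*g^4 - 5*g^3 + 3*g - 1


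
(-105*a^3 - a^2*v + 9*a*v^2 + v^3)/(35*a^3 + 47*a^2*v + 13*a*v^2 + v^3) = (-3*a + v)/(a + v)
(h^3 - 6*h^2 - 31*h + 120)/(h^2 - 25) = (h^2 - 11*h + 24)/(h - 5)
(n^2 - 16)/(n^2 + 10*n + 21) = (n^2 - 16)/(n^2 + 10*n + 21)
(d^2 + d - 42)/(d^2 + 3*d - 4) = (d^2 + d - 42)/(d^2 + 3*d - 4)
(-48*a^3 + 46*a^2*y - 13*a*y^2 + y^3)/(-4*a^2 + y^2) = (24*a^2 - 11*a*y + y^2)/(2*a + y)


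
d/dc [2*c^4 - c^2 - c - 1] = 8*c^3 - 2*c - 1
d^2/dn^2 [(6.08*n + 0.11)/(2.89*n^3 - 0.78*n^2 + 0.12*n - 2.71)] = (304.684608*n^5 - 71.208444*n^4 - 0.786335999999991*n^3 + 572.045856*n^2 - 72.004146*n + 3.492564)/(24.137569*n^9 - 19.543914*n^8 + 8.281584*n^7 - 70.000149*n^6 + 36.997164*n^5 - 10.618956*n^4 + 65.197011*n^3 - 17.302266*n^2 + 2.643876*n - 19.902511)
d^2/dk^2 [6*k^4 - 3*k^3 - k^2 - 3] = 72*k^2 - 18*k - 2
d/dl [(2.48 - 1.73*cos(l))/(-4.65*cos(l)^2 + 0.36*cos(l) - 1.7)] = (8.0445*cos(l)^2 - 23.064*cos(l) - 2.0482)*sin(l)/(21.6225*cos(l)^4 - 3.348*cos(l)^3 + 15.9396*cos(l)^2 - 1.224*cos(l) + 2.89)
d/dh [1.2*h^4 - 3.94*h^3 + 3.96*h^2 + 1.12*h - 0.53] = 4.8*h^3 - 11.82*h^2 + 7.92*h + 1.12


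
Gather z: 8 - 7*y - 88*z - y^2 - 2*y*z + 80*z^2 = -y^2 - 7*y + 80*z^2 + z*(-2*y - 88) + 8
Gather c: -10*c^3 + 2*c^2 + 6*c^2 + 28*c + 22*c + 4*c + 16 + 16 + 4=-10*c^3 + 8*c^2 + 54*c + 36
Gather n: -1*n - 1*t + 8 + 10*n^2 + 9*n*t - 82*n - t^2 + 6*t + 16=10*n^2 + n*(9*t - 83) - t^2 + 5*t + 24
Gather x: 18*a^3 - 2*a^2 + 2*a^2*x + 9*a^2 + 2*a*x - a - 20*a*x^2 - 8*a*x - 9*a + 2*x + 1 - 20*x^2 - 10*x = 18*a^3 + 7*a^2 - 10*a + x^2*(-20*a - 20) + x*(2*a^2 - 6*a - 8) + 1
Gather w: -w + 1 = 1 - w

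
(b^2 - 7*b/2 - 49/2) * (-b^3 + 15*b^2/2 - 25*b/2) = -b^5 + 11*b^4 - 57*b^3/4 - 140*b^2 + 1225*b/4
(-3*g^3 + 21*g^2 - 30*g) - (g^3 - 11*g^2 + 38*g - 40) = -4*g^3 + 32*g^2 - 68*g + 40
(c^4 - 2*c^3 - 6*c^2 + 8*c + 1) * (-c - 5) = -c^5 - 3*c^4 + 16*c^3 + 22*c^2 - 41*c - 5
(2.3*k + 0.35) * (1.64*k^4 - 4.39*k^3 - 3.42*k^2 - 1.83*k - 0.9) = 3.772*k^5 - 9.523*k^4 - 9.4025*k^3 - 5.406*k^2 - 2.7105*k - 0.315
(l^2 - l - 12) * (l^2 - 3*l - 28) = l^4 - 4*l^3 - 37*l^2 + 64*l + 336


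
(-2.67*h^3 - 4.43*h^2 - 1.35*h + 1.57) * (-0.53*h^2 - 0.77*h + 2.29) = 1.4151*h^5 + 4.4038*h^4 - 1.9877*h^3 - 9.9373*h^2 - 4.3004*h + 3.5953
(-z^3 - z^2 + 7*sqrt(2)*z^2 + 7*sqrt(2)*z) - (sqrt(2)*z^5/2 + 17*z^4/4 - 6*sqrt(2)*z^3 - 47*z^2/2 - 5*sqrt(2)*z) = -sqrt(2)*z^5/2 - 17*z^4/4 - z^3 + 6*sqrt(2)*z^3 + 7*sqrt(2)*z^2 + 45*z^2/2 + 12*sqrt(2)*z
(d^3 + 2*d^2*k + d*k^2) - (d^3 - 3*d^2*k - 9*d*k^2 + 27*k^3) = 5*d^2*k + 10*d*k^2 - 27*k^3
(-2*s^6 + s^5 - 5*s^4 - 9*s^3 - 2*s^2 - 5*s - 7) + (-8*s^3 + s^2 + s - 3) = -2*s^6 + s^5 - 5*s^4 - 17*s^3 - s^2 - 4*s - 10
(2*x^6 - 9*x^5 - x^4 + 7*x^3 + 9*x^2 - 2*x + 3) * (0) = 0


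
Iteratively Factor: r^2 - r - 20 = (r + 4)*(r - 5)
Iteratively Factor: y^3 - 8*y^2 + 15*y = (y - 3)*(y^2 - 5*y) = y*(y - 3)*(y - 5)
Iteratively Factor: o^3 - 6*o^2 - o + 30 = (o + 2)*(o^2 - 8*o + 15) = (o - 3)*(o + 2)*(o - 5)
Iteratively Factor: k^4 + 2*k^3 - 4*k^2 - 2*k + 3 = (k - 1)*(k^3 + 3*k^2 - k - 3) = (k - 1)^2*(k^2 + 4*k + 3) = (k - 1)^2*(k + 3)*(k + 1)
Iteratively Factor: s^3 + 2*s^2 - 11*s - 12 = (s + 4)*(s^2 - 2*s - 3) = (s + 1)*(s + 4)*(s - 3)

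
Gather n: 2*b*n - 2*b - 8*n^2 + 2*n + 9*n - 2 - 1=-2*b - 8*n^2 + n*(2*b + 11) - 3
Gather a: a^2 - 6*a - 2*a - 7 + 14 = a^2 - 8*a + 7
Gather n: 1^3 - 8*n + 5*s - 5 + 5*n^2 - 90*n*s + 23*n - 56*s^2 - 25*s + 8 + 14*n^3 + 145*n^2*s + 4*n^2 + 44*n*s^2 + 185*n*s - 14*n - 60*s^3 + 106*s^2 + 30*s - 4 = 14*n^3 + n^2*(145*s + 9) + n*(44*s^2 + 95*s + 1) - 60*s^3 + 50*s^2 + 10*s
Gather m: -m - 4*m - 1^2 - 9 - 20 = -5*m - 30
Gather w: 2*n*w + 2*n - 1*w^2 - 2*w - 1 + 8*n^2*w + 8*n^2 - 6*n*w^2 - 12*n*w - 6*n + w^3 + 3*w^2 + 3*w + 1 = 8*n^2 - 4*n + w^3 + w^2*(2 - 6*n) + w*(8*n^2 - 10*n + 1)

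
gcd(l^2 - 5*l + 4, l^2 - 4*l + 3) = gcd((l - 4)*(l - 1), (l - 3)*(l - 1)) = l - 1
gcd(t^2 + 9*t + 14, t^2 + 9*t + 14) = t^2 + 9*t + 14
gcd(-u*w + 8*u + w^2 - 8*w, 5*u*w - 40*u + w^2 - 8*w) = w - 8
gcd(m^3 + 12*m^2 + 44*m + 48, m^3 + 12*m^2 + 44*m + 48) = m^3 + 12*m^2 + 44*m + 48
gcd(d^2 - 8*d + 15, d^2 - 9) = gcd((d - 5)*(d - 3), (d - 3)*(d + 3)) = d - 3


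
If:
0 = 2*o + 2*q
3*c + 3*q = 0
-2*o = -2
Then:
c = 1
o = 1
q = -1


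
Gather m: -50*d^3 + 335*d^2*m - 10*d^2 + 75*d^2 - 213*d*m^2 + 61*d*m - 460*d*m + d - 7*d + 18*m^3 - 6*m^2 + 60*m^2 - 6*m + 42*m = -50*d^3 + 65*d^2 - 6*d + 18*m^3 + m^2*(54 - 213*d) + m*(335*d^2 - 399*d + 36)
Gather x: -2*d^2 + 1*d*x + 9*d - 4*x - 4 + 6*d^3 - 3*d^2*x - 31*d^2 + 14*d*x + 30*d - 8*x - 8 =6*d^3 - 33*d^2 + 39*d + x*(-3*d^2 + 15*d - 12) - 12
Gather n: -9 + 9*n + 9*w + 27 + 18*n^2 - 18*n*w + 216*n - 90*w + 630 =18*n^2 + n*(225 - 18*w) - 81*w + 648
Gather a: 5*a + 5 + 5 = 5*a + 10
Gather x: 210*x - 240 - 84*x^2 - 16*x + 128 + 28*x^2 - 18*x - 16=-56*x^2 + 176*x - 128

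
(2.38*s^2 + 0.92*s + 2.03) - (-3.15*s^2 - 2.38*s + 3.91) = 5.53*s^2 + 3.3*s - 1.88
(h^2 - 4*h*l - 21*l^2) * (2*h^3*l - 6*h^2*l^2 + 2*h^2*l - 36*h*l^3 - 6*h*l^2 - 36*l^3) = 2*h^5*l - 14*h^4*l^2 + 2*h^4*l - 54*h^3*l^3 - 14*h^3*l^2 + 270*h^2*l^4 - 54*h^2*l^3 + 756*h*l^5 + 270*h*l^4 + 756*l^5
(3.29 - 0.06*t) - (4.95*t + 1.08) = 2.21 - 5.01*t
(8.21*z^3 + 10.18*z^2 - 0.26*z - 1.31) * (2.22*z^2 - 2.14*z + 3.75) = 18.2262*z^5 + 5.0302*z^4 + 8.4251*z^3 + 35.8232*z^2 + 1.8284*z - 4.9125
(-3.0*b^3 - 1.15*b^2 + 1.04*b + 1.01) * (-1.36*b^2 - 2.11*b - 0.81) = 4.08*b^5 + 7.894*b^4 + 3.4421*b^3 - 2.6365*b^2 - 2.9735*b - 0.8181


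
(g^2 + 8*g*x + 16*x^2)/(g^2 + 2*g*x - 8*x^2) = (-g - 4*x)/(-g + 2*x)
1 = 1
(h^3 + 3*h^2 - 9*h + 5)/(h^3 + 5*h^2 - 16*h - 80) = (h^2 - 2*h + 1)/(h^2 - 16)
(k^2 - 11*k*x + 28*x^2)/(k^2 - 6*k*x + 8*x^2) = (-k + 7*x)/(-k + 2*x)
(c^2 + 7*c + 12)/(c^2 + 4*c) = (c + 3)/c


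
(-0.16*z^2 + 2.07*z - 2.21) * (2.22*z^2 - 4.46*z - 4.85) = -0.3552*z^4 + 5.309*z^3 - 13.3624*z^2 - 0.182899999999998*z + 10.7185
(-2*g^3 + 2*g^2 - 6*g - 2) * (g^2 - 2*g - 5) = -2*g^5 + 6*g^4 + 34*g + 10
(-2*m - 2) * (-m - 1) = 2*m^2 + 4*m + 2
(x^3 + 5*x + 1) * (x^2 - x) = x^5 - x^4 + 5*x^3 - 4*x^2 - x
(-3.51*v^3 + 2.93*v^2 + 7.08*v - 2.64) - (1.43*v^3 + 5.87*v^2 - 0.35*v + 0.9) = -4.94*v^3 - 2.94*v^2 + 7.43*v - 3.54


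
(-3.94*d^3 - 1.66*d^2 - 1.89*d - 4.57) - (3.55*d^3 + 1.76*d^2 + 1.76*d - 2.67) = -7.49*d^3 - 3.42*d^2 - 3.65*d - 1.9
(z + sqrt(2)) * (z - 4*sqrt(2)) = z^2 - 3*sqrt(2)*z - 8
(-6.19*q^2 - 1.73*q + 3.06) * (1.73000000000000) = -10.7087*q^2 - 2.9929*q + 5.2938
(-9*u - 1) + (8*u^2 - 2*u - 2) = 8*u^2 - 11*u - 3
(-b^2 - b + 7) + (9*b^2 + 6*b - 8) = 8*b^2 + 5*b - 1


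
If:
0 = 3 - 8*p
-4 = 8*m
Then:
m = -1/2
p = 3/8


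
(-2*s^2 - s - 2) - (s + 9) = -2*s^2 - 2*s - 11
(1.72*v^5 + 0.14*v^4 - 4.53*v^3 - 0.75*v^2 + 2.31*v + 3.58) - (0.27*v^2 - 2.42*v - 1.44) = 1.72*v^5 + 0.14*v^4 - 4.53*v^3 - 1.02*v^2 + 4.73*v + 5.02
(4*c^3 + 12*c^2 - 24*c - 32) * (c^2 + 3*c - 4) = 4*c^5 + 24*c^4 - 4*c^3 - 152*c^2 + 128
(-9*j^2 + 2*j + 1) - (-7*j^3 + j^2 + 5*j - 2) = 7*j^3 - 10*j^2 - 3*j + 3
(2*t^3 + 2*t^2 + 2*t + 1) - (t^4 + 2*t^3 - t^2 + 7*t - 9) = -t^4 + 3*t^2 - 5*t + 10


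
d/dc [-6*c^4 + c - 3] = 1 - 24*c^3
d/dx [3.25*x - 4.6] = 3.25000000000000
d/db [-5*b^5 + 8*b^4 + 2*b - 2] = -25*b^4 + 32*b^3 + 2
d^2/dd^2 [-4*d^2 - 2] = -8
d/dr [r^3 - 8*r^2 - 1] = r*(3*r - 16)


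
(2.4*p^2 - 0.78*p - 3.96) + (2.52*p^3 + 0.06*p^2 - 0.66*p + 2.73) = 2.52*p^3 + 2.46*p^2 - 1.44*p - 1.23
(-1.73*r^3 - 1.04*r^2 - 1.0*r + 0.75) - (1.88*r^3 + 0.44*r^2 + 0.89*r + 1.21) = -3.61*r^3 - 1.48*r^2 - 1.89*r - 0.46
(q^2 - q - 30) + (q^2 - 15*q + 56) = 2*q^2 - 16*q + 26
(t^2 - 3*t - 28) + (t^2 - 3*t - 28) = 2*t^2 - 6*t - 56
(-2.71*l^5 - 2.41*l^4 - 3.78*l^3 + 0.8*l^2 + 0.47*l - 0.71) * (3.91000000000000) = -10.5961*l^5 - 9.4231*l^4 - 14.7798*l^3 + 3.128*l^2 + 1.8377*l - 2.7761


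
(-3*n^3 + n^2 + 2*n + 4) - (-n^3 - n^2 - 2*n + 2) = -2*n^3 + 2*n^2 + 4*n + 2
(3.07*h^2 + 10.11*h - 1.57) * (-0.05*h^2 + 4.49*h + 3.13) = -0.1535*h^4 + 13.2788*h^3 + 55.0815*h^2 + 24.595*h - 4.9141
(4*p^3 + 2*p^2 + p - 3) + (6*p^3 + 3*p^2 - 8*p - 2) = 10*p^3 + 5*p^2 - 7*p - 5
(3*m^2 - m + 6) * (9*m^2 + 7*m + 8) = 27*m^4 + 12*m^3 + 71*m^2 + 34*m + 48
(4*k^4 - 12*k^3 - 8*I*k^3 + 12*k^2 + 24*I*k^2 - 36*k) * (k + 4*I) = 4*k^5 - 12*k^4 + 8*I*k^4 + 44*k^3 - 24*I*k^3 - 132*k^2 + 48*I*k^2 - 144*I*k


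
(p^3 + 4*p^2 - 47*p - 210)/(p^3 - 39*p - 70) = (p + 6)/(p + 2)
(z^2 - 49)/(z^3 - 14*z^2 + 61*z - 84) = (z + 7)/(z^2 - 7*z + 12)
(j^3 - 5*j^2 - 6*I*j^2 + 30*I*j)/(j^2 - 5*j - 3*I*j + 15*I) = j*(j - 6*I)/(j - 3*I)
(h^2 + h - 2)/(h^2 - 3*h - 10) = (h - 1)/(h - 5)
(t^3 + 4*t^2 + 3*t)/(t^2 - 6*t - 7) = t*(t + 3)/(t - 7)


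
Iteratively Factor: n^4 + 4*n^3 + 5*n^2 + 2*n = (n + 1)*(n^3 + 3*n^2 + 2*n) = n*(n + 1)*(n^2 + 3*n + 2) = n*(n + 1)*(n + 2)*(n + 1)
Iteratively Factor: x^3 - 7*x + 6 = (x - 1)*(x^2 + x - 6) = (x - 2)*(x - 1)*(x + 3)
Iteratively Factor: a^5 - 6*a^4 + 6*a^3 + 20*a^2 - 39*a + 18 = (a - 1)*(a^4 - 5*a^3 + a^2 + 21*a - 18) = (a - 1)^2*(a^3 - 4*a^2 - 3*a + 18) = (a - 1)^2*(a + 2)*(a^2 - 6*a + 9) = (a - 3)*(a - 1)^2*(a + 2)*(a - 3)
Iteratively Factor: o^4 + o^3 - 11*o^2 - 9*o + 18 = (o + 2)*(o^3 - o^2 - 9*o + 9) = (o - 3)*(o + 2)*(o^2 + 2*o - 3) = (o - 3)*(o + 2)*(o + 3)*(o - 1)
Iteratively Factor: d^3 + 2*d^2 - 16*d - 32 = (d + 2)*(d^2 - 16) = (d - 4)*(d + 2)*(d + 4)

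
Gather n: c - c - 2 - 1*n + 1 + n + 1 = 0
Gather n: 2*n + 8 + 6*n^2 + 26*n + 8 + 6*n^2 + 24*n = 12*n^2 + 52*n + 16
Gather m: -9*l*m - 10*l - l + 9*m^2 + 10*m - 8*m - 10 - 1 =-11*l + 9*m^2 + m*(2 - 9*l) - 11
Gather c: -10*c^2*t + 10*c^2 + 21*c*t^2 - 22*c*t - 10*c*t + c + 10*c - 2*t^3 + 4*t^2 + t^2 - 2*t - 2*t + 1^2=c^2*(10 - 10*t) + c*(21*t^2 - 32*t + 11) - 2*t^3 + 5*t^2 - 4*t + 1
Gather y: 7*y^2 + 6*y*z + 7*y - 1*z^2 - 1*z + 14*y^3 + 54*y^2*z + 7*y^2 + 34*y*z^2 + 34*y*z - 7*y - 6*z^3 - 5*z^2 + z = 14*y^3 + y^2*(54*z + 14) + y*(34*z^2 + 40*z) - 6*z^3 - 6*z^2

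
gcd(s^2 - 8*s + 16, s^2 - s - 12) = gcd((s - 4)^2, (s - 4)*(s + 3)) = s - 4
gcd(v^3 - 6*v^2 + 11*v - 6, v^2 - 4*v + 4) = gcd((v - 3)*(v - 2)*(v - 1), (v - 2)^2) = v - 2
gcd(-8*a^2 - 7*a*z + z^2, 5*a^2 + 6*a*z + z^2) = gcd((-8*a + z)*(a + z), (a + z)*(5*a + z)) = a + z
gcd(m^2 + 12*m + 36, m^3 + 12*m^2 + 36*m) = m^2 + 12*m + 36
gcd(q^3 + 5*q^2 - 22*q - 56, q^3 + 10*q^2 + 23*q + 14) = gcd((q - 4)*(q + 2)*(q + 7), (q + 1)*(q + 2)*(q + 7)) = q^2 + 9*q + 14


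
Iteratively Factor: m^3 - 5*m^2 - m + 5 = (m + 1)*(m^2 - 6*m + 5) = (m - 5)*(m + 1)*(m - 1)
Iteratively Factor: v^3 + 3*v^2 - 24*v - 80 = (v - 5)*(v^2 + 8*v + 16) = (v - 5)*(v + 4)*(v + 4)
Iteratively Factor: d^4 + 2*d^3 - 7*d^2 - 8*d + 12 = (d - 1)*(d^3 + 3*d^2 - 4*d - 12) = (d - 1)*(d + 2)*(d^2 + d - 6) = (d - 1)*(d + 2)*(d + 3)*(d - 2)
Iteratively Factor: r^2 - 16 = (r - 4)*(r + 4)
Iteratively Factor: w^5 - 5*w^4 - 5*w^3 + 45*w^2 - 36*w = (w + 3)*(w^4 - 8*w^3 + 19*w^2 - 12*w) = (w - 4)*(w + 3)*(w^3 - 4*w^2 + 3*w) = (w - 4)*(w - 1)*(w + 3)*(w^2 - 3*w) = w*(w - 4)*(w - 1)*(w + 3)*(w - 3)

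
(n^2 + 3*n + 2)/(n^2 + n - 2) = (n + 1)/(n - 1)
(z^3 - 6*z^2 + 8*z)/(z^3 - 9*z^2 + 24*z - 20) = z*(z - 4)/(z^2 - 7*z + 10)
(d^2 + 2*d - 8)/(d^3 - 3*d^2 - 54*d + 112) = (d + 4)/(d^2 - d - 56)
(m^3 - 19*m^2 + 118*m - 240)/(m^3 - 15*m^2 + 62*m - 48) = (m - 5)/(m - 1)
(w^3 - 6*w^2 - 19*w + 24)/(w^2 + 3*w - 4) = (w^2 - 5*w - 24)/(w + 4)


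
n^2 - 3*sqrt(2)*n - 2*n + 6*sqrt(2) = (n - 2)*(n - 3*sqrt(2))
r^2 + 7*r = r*(r + 7)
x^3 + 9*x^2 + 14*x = x*(x + 2)*(x + 7)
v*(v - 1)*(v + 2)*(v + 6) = v^4 + 7*v^3 + 4*v^2 - 12*v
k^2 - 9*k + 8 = (k - 8)*(k - 1)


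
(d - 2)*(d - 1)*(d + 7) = d^3 + 4*d^2 - 19*d + 14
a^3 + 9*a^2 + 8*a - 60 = (a - 2)*(a + 5)*(a + 6)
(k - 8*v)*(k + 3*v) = k^2 - 5*k*v - 24*v^2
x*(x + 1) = x^2 + x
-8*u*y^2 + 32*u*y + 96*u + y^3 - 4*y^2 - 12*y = (-8*u + y)*(y - 6)*(y + 2)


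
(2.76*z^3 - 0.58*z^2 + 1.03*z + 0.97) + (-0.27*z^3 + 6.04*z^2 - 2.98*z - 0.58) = 2.49*z^3 + 5.46*z^2 - 1.95*z + 0.39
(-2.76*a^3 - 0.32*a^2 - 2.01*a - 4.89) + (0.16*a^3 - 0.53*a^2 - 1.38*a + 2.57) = -2.6*a^3 - 0.85*a^2 - 3.39*a - 2.32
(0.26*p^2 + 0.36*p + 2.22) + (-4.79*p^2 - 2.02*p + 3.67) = -4.53*p^2 - 1.66*p + 5.89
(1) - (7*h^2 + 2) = -7*h^2 - 1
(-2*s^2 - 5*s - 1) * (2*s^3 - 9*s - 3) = -4*s^5 - 10*s^4 + 16*s^3 + 51*s^2 + 24*s + 3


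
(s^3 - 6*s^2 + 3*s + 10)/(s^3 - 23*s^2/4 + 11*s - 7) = 4*(s^2 - 4*s - 5)/(4*s^2 - 15*s + 14)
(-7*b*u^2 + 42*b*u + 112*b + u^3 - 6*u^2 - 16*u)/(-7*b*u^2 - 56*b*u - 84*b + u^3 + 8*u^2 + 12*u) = (u - 8)/(u + 6)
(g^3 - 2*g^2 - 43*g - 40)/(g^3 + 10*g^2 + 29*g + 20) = (g - 8)/(g + 4)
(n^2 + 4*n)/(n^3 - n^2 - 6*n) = (n + 4)/(n^2 - n - 6)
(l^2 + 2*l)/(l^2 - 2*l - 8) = l/(l - 4)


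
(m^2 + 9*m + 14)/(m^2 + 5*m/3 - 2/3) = 3*(m + 7)/(3*m - 1)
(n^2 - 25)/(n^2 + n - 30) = (n + 5)/(n + 6)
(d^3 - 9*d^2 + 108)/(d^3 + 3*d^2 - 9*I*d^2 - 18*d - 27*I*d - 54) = (d^2 - 12*d + 36)/(d^2 - 9*I*d - 18)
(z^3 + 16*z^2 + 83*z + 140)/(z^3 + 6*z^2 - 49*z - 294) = (z^2 + 9*z + 20)/(z^2 - z - 42)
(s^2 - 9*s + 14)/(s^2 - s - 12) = (-s^2 + 9*s - 14)/(-s^2 + s + 12)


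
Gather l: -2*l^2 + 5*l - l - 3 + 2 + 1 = -2*l^2 + 4*l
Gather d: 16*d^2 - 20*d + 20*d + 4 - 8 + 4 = 16*d^2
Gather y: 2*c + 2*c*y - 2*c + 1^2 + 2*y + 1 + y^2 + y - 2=y^2 + y*(2*c + 3)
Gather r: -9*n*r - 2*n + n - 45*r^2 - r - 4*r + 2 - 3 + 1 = -n - 45*r^2 + r*(-9*n - 5)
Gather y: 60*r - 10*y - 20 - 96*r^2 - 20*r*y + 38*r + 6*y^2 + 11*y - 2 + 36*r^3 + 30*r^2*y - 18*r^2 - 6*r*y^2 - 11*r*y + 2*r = 36*r^3 - 114*r^2 + 100*r + y^2*(6 - 6*r) + y*(30*r^2 - 31*r + 1) - 22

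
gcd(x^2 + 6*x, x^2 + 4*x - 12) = x + 6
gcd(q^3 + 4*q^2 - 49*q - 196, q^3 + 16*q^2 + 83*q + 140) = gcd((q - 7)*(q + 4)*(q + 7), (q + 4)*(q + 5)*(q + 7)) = q^2 + 11*q + 28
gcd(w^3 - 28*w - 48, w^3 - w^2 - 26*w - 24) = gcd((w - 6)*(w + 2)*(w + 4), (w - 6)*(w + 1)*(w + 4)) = w^2 - 2*w - 24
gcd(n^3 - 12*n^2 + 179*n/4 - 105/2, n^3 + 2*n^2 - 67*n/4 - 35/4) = n - 7/2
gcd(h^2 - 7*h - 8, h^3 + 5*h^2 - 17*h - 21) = h + 1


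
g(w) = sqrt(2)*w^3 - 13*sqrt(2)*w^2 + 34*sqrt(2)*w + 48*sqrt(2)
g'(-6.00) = 421.44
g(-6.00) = -1187.94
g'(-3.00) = 196.58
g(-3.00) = -280.01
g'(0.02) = 47.35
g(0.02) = 68.84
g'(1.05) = 14.15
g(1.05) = 99.74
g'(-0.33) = 60.68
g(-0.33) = 49.96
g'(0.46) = 32.07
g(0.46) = 86.25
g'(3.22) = -26.33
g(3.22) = 79.30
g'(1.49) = 2.72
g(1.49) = 103.39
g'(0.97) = 16.41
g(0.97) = 98.52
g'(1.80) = -4.36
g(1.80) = 103.11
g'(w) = 3*sqrt(2)*w^2 - 26*sqrt(2)*w + 34*sqrt(2)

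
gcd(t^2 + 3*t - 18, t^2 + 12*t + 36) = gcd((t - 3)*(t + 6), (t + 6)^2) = t + 6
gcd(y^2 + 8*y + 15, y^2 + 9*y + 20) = y + 5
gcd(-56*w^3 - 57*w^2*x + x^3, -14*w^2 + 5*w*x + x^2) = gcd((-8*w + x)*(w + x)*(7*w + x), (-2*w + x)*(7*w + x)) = 7*w + x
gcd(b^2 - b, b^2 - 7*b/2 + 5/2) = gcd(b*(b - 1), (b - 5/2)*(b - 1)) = b - 1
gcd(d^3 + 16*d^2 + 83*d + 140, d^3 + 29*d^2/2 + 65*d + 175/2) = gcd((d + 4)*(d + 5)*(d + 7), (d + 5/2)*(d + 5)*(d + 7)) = d^2 + 12*d + 35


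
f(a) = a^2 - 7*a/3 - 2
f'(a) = 2*a - 7/3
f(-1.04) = 1.51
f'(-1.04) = -4.41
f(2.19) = -2.31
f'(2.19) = 2.05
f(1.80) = -2.96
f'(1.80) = 1.27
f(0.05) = -2.11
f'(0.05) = -2.23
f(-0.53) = -0.48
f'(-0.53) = -3.39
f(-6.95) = 62.52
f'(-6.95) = -16.23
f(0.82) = -3.24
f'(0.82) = -0.69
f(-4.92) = 33.69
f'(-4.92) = -12.17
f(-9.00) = 100.00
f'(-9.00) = -20.33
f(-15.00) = 258.00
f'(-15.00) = -32.33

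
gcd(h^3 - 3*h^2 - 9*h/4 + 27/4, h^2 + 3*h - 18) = h - 3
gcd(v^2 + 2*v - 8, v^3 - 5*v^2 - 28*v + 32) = v + 4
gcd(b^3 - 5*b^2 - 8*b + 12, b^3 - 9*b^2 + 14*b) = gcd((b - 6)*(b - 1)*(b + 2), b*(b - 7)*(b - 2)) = 1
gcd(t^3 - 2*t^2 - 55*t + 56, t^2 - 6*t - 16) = t - 8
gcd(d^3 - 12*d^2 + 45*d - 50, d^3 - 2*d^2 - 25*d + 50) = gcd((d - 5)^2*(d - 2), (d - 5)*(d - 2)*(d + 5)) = d^2 - 7*d + 10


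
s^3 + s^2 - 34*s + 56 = (s - 4)*(s - 2)*(s + 7)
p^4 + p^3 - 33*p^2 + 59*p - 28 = (p - 4)*(p - 1)^2*(p + 7)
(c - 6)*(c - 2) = c^2 - 8*c + 12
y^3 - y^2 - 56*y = y*(y - 8)*(y + 7)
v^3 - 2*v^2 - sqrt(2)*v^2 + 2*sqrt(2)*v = v*(v - 2)*(v - sqrt(2))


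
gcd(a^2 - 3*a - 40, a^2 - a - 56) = a - 8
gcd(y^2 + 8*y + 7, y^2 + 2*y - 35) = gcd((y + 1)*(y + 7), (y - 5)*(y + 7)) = y + 7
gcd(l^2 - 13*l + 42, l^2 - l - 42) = l - 7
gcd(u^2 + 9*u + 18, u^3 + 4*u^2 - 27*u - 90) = u^2 + 9*u + 18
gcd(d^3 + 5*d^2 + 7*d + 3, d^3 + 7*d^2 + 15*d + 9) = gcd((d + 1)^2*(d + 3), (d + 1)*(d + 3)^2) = d^2 + 4*d + 3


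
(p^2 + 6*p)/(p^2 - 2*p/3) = 3*(p + 6)/(3*p - 2)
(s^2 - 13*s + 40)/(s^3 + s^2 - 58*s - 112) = (s - 5)/(s^2 + 9*s + 14)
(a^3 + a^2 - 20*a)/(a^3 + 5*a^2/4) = 4*(a^2 + a - 20)/(a*(4*a + 5))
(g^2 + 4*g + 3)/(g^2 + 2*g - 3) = (g + 1)/(g - 1)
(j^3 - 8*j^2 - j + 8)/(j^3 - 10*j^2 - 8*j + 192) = (j^2 - 1)/(j^2 - 2*j - 24)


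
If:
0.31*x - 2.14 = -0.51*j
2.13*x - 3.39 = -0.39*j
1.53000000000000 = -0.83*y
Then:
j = 3.63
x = 0.93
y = -1.84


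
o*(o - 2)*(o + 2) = o^3 - 4*o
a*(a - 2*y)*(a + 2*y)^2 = a^4 + 2*a^3*y - 4*a^2*y^2 - 8*a*y^3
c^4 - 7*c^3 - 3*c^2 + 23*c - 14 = (c - 7)*(c - 1)^2*(c + 2)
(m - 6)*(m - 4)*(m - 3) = m^3 - 13*m^2 + 54*m - 72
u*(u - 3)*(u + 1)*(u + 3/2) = u^4 - u^3/2 - 6*u^2 - 9*u/2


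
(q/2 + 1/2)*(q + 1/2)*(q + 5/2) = q^3/2 + 2*q^2 + 17*q/8 + 5/8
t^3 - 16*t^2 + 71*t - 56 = (t - 8)*(t - 7)*(t - 1)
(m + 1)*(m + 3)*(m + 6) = m^3 + 10*m^2 + 27*m + 18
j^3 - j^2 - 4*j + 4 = (j - 2)*(j - 1)*(j + 2)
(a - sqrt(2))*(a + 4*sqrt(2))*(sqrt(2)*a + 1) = sqrt(2)*a^3 + 7*a^2 - 5*sqrt(2)*a - 8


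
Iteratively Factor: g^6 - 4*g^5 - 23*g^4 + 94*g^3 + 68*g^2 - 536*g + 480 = (g - 2)*(g^5 - 2*g^4 - 27*g^3 + 40*g^2 + 148*g - 240) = (g - 2)*(g + 3)*(g^4 - 5*g^3 - 12*g^2 + 76*g - 80) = (g - 5)*(g - 2)*(g + 3)*(g^3 - 12*g + 16) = (g - 5)*(g - 2)^2*(g + 3)*(g^2 + 2*g - 8) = (g - 5)*(g - 2)^2*(g + 3)*(g + 4)*(g - 2)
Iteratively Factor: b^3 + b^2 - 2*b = (b - 1)*(b^2 + 2*b) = (b - 1)*(b + 2)*(b)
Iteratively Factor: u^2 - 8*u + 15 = (u - 3)*(u - 5)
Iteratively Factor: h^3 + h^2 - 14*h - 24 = (h + 2)*(h^2 - h - 12) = (h + 2)*(h + 3)*(h - 4)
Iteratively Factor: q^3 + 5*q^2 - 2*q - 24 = (q + 4)*(q^2 + q - 6) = (q - 2)*(q + 4)*(q + 3)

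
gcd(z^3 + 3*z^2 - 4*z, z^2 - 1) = z - 1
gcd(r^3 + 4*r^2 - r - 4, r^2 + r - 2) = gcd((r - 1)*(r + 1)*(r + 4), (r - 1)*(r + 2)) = r - 1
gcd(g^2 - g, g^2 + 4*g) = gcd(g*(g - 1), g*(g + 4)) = g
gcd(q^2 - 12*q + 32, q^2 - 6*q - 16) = q - 8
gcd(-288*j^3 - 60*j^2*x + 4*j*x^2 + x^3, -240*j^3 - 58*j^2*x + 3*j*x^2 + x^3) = -48*j^2 - 2*j*x + x^2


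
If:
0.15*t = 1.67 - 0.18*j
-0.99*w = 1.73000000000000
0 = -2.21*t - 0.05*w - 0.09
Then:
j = 9.28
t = -0.00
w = -1.75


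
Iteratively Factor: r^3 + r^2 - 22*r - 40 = (r + 4)*(r^2 - 3*r - 10) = (r - 5)*(r + 4)*(r + 2)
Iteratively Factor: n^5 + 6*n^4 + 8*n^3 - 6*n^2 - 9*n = (n + 1)*(n^4 + 5*n^3 + 3*n^2 - 9*n) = (n + 1)*(n + 3)*(n^3 + 2*n^2 - 3*n) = n*(n + 1)*(n + 3)*(n^2 + 2*n - 3) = n*(n - 1)*(n + 1)*(n + 3)*(n + 3)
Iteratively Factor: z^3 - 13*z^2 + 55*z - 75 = (z - 5)*(z^2 - 8*z + 15) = (z - 5)*(z - 3)*(z - 5)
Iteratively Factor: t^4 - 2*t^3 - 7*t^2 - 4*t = (t + 1)*(t^3 - 3*t^2 - 4*t) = (t + 1)^2*(t^2 - 4*t) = t*(t + 1)^2*(t - 4)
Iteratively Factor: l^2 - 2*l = (l - 2)*(l)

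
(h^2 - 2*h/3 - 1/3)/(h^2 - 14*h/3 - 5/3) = (h - 1)/(h - 5)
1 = 1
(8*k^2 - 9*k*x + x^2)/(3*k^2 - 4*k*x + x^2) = (-8*k + x)/(-3*k + x)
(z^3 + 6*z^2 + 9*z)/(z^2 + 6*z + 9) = z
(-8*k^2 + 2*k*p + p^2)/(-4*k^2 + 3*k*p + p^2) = (-2*k + p)/(-k + p)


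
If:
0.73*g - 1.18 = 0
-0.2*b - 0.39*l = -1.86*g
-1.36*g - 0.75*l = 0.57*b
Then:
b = -43.05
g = 1.62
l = 29.78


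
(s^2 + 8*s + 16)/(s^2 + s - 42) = (s^2 + 8*s + 16)/(s^2 + s - 42)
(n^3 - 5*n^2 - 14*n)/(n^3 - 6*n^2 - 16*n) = (n - 7)/(n - 8)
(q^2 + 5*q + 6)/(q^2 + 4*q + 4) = (q + 3)/(q + 2)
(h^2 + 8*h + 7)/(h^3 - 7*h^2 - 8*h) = (h + 7)/(h*(h - 8))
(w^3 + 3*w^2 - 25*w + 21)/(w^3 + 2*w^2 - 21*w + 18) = (w + 7)/(w + 6)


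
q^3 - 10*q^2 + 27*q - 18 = (q - 6)*(q - 3)*(q - 1)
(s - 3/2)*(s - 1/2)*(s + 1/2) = s^3 - 3*s^2/2 - s/4 + 3/8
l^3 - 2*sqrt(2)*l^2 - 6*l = l*(l - 3*sqrt(2))*(l + sqrt(2))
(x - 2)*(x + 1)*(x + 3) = x^3 + 2*x^2 - 5*x - 6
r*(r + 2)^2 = r^3 + 4*r^2 + 4*r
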